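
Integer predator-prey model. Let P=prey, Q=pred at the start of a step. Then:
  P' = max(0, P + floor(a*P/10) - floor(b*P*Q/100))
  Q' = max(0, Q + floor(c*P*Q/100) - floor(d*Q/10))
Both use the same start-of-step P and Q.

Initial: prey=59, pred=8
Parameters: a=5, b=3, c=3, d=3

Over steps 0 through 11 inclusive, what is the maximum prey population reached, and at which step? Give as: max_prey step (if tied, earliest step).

Answer: 74 1

Derivation:
Step 1: prey: 59+29-14=74; pred: 8+14-2=20
Step 2: prey: 74+37-44=67; pred: 20+44-6=58
Step 3: prey: 67+33-116=0; pred: 58+116-17=157
Step 4: prey: 0+0-0=0; pred: 157+0-47=110
Step 5: prey: 0+0-0=0; pred: 110+0-33=77
Step 6: prey: 0+0-0=0; pred: 77+0-23=54
Step 7: prey: 0+0-0=0; pred: 54+0-16=38
Step 8: prey: 0+0-0=0; pred: 38+0-11=27
Step 9: prey: 0+0-0=0; pred: 27+0-8=19
Step 10: prey: 0+0-0=0; pred: 19+0-5=14
Step 11: prey: 0+0-0=0; pred: 14+0-4=10
Max prey = 74 at step 1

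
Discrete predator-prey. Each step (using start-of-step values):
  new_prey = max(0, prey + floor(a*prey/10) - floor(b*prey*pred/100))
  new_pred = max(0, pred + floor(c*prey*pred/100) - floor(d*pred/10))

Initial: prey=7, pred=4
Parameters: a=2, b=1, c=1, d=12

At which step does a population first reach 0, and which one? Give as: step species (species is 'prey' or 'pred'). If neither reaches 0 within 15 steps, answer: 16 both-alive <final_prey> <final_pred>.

Step 1: prey: 7+1-0=8; pred: 4+0-4=0
First extinction: pred at step 1

Answer: 1 pred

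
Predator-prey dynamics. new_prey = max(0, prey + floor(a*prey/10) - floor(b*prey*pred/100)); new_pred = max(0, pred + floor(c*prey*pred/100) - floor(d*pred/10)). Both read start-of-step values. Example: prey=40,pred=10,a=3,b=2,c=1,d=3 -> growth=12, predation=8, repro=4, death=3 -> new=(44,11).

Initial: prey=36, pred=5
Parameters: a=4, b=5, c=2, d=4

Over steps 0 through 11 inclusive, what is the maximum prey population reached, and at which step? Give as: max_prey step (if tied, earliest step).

Step 1: prey: 36+14-9=41; pred: 5+3-2=6
Step 2: prey: 41+16-12=45; pred: 6+4-2=8
Step 3: prey: 45+18-18=45; pred: 8+7-3=12
Step 4: prey: 45+18-27=36; pred: 12+10-4=18
Step 5: prey: 36+14-32=18; pred: 18+12-7=23
Step 6: prey: 18+7-20=5; pred: 23+8-9=22
Step 7: prey: 5+2-5=2; pred: 22+2-8=16
Step 8: prey: 2+0-1=1; pred: 16+0-6=10
Step 9: prey: 1+0-0=1; pred: 10+0-4=6
Step 10: prey: 1+0-0=1; pred: 6+0-2=4
Step 11: prey: 1+0-0=1; pred: 4+0-1=3
Max prey = 45 at step 2

Answer: 45 2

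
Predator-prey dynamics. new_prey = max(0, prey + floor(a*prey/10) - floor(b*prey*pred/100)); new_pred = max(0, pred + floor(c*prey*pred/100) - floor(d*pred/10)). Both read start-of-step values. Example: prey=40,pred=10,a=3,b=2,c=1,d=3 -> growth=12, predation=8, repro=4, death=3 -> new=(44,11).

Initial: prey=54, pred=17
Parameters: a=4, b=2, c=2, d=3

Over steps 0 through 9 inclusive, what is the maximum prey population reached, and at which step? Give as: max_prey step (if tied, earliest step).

Step 1: prey: 54+21-18=57; pred: 17+18-5=30
Step 2: prey: 57+22-34=45; pred: 30+34-9=55
Step 3: prey: 45+18-49=14; pred: 55+49-16=88
Step 4: prey: 14+5-24=0; pred: 88+24-26=86
Step 5: prey: 0+0-0=0; pred: 86+0-25=61
Step 6: prey: 0+0-0=0; pred: 61+0-18=43
Step 7: prey: 0+0-0=0; pred: 43+0-12=31
Step 8: prey: 0+0-0=0; pred: 31+0-9=22
Step 9: prey: 0+0-0=0; pred: 22+0-6=16
Max prey = 57 at step 1

Answer: 57 1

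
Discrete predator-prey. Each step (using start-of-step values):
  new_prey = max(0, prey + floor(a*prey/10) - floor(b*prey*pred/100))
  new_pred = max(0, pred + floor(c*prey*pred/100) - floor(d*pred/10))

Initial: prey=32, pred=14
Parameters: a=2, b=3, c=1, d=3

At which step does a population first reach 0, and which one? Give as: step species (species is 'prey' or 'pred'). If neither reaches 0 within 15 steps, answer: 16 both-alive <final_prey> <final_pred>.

Step 1: prey: 32+6-13=25; pred: 14+4-4=14
Step 2: prey: 25+5-10=20; pred: 14+3-4=13
Step 3: prey: 20+4-7=17; pred: 13+2-3=12
Step 4: prey: 17+3-6=14; pred: 12+2-3=11
Step 5: prey: 14+2-4=12; pred: 11+1-3=9
Step 6: prey: 12+2-3=11; pred: 9+1-2=8
Step 7: prey: 11+2-2=11; pred: 8+0-2=6
Step 8: prey: 11+2-1=12; pred: 6+0-1=5
Step 9: prey: 12+2-1=13; pred: 5+0-1=4
Step 10: prey: 13+2-1=14; pred: 4+0-1=3
Step 11: prey: 14+2-1=15; pred: 3+0-0=3
Step 12: prey: 15+3-1=17; pred: 3+0-0=3
Step 13: prey: 17+3-1=19; pred: 3+0-0=3
Step 14: prey: 19+3-1=21; pred: 3+0-0=3
Step 15: prey: 21+4-1=24; pred: 3+0-0=3
No extinction within 15 steps

Answer: 16 both-alive 24 3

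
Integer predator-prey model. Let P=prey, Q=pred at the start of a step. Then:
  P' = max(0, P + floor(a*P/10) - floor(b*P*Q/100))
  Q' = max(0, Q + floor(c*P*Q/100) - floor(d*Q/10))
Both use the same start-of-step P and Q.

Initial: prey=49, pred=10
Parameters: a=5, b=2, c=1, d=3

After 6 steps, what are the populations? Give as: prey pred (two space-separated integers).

Answer: 11 98

Derivation:
Step 1: prey: 49+24-9=64; pred: 10+4-3=11
Step 2: prey: 64+32-14=82; pred: 11+7-3=15
Step 3: prey: 82+41-24=99; pred: 15+12-4=23
Step 4: prey: 99+49-45=103; pred: 23+22-6=39
Step 5: prey: 103+51-80=74; pred: 39+40-11=68
Step 6: prey: 74+37-100=11; pred: 68+50-20=98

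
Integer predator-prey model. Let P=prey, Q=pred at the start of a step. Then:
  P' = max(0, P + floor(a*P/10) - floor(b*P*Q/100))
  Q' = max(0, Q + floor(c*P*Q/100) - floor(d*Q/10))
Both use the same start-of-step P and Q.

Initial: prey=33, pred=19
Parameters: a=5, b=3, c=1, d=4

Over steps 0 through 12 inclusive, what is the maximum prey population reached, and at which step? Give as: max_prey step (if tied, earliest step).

Step 1: prey: 33+16-18=31; pred: 19+6-7=18
Step 2: prey: 31+15-16=30; pred: 18+5-7=16
Step 3: prey: 30+15-14=31; pred: 16+4-6=14
Step 4: prey: 31+15-13=33; pred: 14+4-5=13
Step 5: prey: 33+16-12=37; pred: 13+4-5=12
Step 6: prey: 37+18-13=42; pred: 12+4-4=12
Step 7: prey: 42+21-15=48; pred: 12+5-4=13
Step 8: prey: 48+24-18=54; pred: 13+6-5=14
Step 9: prey: 54+27-22=59; pred: 14+7-5=16
Step 10: prey: 59+29-28=60; pred: 16+9-6=19
Step 11: prey: 60+30-34=56; pred: 19+11-7=23
Step 12: prey: 56+28-38=46; pred: 23+12-9=26
Max prey = 60 at step 10

Answer: 60 10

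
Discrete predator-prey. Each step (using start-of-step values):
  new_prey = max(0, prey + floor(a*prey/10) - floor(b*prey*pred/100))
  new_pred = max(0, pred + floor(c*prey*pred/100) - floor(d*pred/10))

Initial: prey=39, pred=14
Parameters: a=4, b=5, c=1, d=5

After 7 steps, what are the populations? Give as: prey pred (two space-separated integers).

Step 1: prey: 39+15-27=27; pred: 14+5-7=12
Step 2: prey: 27+10-16=21; pred: 12+3-6=9
Step 3: prey: 21+8-9=20; pred: 9+1-4=6
Step 4: prey: 20+8-6=22; pred: 6+1-3=4
Step 5: prey: 22+8-4=26; pred: 4+0-2=2
Step 6: prey: 26+10-2=34; pred: 2+0-1=1
Step 7: prey: 34+13-1=46; pred: 1+0-0=1

Answer: 46 1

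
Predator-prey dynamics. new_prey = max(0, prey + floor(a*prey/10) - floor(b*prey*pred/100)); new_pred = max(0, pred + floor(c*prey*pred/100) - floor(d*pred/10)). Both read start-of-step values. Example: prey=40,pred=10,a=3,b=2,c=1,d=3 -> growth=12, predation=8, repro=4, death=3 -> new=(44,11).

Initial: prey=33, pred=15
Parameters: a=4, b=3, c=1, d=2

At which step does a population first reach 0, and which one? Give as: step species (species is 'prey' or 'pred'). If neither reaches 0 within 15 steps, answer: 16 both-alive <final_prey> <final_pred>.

Answer: 16 both-alive 14 6

Derivation:
Step 1: prey: 33+13-14=32; pred: 15+4-3=16
Step 2: prey: 32+12-15=29; pred: 16+5-3=18
Step 3: prey: 29+11-15=25; pred: 18+5-3=20
Step 4: prey: 25+10-15=20; pred: 20+5-4=21
Step 5: prey: 20+8-12=16; pred: 21+4-4=21
Step 6: prey: 16+6-10=12; pred: 21+3-4=20
Step 7: prey: 12+4-7=9; pred: 20+2-4=18
Step 8: prey: 9+3-4=8; pred: 18+1-3=16
Step 9: prey: 8+3-3=8; pred: 16+1-3=14
Step 10: prey: 8+3-3=8; pred: 14+1-2=13
Step 11: prey: 8+3-3=8; pred: 13+1-2=12
Step 12: prey: 8+3-2=9; pred: 12+0-2=10
Step 13: prey: 9+3-2=10; pred: 10+0-2=8
Step 14: prey: 10+4-2=12; pred: 8+0-1=7
Step 15: prey: 12+4-2=14; pred: 7+0-1=6
No extinction within 15 steps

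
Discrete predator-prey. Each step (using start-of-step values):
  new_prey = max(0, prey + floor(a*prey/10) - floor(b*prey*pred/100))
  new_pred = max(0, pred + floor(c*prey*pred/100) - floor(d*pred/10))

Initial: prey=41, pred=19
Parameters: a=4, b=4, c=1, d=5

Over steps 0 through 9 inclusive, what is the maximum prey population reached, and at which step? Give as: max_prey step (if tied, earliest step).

Answer: 57 9

Derivation:
Step 1: prey: 41+16-31=26; pred: 19+7-9=17
Step 2: prey: 26+10-17=19; pred: 17+4-8=13
Step 3: prey: 19+7-9=17; pred: 13+2-6=9
Step 4: prey: 17+6-6=17; pred: 9+1-4=6
Step 5: prey: 17+6-4=19; pred: 6+1-3=4
Step 6: prey: 19+7-3=23; pred: 4+0-2=2
Step 7: prey: 23+9-1=31; pred: 2+0-1=1
Step 8: prey: 31+12-1=42; pred: 1+0-0=1
Step 9: prey: 42+16-1=57; pred: 1+0-0=1
Max prey = 57 at step 9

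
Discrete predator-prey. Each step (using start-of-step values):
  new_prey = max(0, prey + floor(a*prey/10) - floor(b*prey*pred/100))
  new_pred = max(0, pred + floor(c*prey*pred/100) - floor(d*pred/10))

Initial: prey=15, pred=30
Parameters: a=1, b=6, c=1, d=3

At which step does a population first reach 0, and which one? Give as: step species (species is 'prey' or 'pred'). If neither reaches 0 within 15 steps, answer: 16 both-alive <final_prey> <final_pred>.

Answer: 1 prey

Derivation:
Step 1: prey: 15+1-27=0; pred: 30+4-9=25
First extinction: prey at step 1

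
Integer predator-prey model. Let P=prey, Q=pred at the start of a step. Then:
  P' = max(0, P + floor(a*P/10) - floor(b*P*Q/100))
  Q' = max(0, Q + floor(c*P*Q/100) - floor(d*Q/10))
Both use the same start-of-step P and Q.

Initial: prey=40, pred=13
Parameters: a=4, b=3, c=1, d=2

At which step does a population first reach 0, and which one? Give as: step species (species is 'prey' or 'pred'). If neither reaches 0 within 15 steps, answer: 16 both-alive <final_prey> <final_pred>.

Step 1: prey: 40+16-15=41; pred: 13+5-2=16
Step 2: prey: 41+16-19=38; pred: 16+6-3=19
Step 3: prey: 38+15-21=32; pred: 19+7-3=23
Step 4: prey: 32+12-22=22; pred: 23+7-4=26
Step 5: prey: 22+8-17=13; pred: 26+5-5=26
Step 6: prey: 13+5-10=8; pred: 26+3-5=24
Step 7: prey: 8+3-5=6; pred: 24+1-4=21
Step 8: prey: 6+2-3=5; pred: 21+1-4=18
Step 9: prey: 5+2-2=5; pred: 18+0-3=15
Step 10: prey: 5+2-2=5; pred: 15+0-3=12
Step 11: prey: 5+2-1=6; pred: 12+0-2=10
Step 12: prey: 6+2-1=7; pred: 10+0-2=8
Step 13: prey: 7+2-1=8; pred: 8+0-1=7
Step 14: prey: 8+3-1=10; pred: 7+0-1=6
Step 15: prey: 10+4-1=13; pred: 6+0-1=5
No extinction within 15 steps

Answer: 16 both-alive 13 5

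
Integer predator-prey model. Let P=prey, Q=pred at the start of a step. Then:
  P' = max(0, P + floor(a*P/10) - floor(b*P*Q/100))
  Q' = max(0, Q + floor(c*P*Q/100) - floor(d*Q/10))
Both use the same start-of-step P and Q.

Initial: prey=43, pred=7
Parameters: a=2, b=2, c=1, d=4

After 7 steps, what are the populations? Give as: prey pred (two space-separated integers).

Step 1: prey: 43+8-6=45; pred: 7+3-2=8
Step 2: prey: 45+9-7=47; pred: 8+3-3=8
Step 3: prey: 47+9-7=49; pred: 8+3-3=8
Step 4: prey: 49+9-7=51; pred: 8+3-3=8
Step 5: prey: 51+10-8=53; pred: 8+4-3=9
Step 6: prey: 53+10-9=54; pred: 9+4-3=10
Step 7: prey: 54+10-10=54; pred: 10+5-4=11

Answer: 54 11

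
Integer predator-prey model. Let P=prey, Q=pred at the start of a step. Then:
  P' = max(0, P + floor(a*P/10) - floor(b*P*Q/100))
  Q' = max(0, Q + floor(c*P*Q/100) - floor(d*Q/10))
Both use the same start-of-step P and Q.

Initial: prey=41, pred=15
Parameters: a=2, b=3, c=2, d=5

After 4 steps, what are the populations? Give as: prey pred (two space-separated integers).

Answer: 7 13

Derivation:
Step 1: prey: 41+8-18=31; pred: 15+12-7=20
Step 2: prey: 31+6-18=19; pred: 20+12-10=22
Step 3: prey: 19+3-12=10; pred: 22+8-11=19
Step 4: prey: 10+2-5=7; pred: 19+3-9=13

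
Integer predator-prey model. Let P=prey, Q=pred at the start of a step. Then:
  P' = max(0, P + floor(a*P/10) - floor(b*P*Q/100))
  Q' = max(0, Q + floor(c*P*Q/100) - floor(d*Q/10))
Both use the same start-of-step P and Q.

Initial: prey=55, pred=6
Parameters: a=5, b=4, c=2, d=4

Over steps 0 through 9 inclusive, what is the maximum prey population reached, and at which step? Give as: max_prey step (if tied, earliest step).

Answer: 76 2

Derivation:
Step 1: prey: 55+27-13=69; pred: 6+6-2=10
Step 2: prey: 69+34-27=76; pred: 10+13-4=19
Step 3: prey: 76+38-57=57; pred: 19+28-7=40
Step 4: prey: 57+28-91=0; pred: 40+45-16=69
Step 5: prey: 0+0-0=0; pred: 69+0-27=42
Step 6: prey: 0+0-0=0; pred: 42+0-16=26
Step 7: prey: 0+0-0=0; pred: 26+0-10=16
Step 8: prey: 0+0-0=0; pred: 16+0-6=10
Step 9: prey: 0+0-0=0; pred: 10+0-4=6
Max prey = 76 at step 2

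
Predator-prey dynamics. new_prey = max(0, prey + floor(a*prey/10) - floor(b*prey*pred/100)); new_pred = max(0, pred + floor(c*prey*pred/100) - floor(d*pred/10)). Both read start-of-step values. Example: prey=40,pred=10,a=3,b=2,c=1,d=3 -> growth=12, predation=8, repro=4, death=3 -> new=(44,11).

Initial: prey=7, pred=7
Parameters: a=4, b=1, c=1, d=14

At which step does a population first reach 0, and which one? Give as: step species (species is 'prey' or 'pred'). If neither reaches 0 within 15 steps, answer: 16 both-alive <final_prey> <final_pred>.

Step 1: prey: 7+2-0=9; pred: 7+0-9=0
First extinction: pred at step 1

Answer: 1 pred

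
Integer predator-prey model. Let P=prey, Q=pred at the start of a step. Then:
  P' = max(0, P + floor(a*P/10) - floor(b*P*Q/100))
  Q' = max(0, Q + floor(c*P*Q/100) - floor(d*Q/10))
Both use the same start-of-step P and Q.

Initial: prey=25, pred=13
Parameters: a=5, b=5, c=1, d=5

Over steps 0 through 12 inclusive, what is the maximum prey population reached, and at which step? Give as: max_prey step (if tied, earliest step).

Step 1: prey: 25+12-16=21; pred: 13+3-6=10
Step 2: prey: 21+10-10=21; pred: 10+2-5=7
Step 3: prey: 21+10-7=24; pred: 7+1-3=5
Step 4: prey: 24+12-6=30; pred: 5+1-2=4
Step 5: prey: 30+15-6=39; pred: 4+1-2=3
Step 6: prey: 39+19-5=53; pred: 3+1-1=3
Step 7: prey: 53+26-7=72; pred: 3+1-1=3
Step 8: prey: 72+36-10=98; pred: 3+2-1=4
Step 9: prey: 98+49-19=128; pred: 4+3-2=5
Step 10: prey: 128+64-32=160; pred: 5+6-2=9
Step 11: prey: 160+80-72=168; pred: 9+14-4=19
Step 12: prey: 168+84-159=93; pred: 19+31-9=41
Max prey = 168 at step 11

Answer: 168 11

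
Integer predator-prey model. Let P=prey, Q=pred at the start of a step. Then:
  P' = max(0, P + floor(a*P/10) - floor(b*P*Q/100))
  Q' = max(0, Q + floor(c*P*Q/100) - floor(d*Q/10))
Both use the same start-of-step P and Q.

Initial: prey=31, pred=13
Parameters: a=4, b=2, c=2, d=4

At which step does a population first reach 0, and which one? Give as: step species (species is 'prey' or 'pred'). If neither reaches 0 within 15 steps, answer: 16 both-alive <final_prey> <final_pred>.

Answer: 16 both-alive 12 2

Derivation:
Step 1: prey: 31+12-8=35; pred: 13+8-5=16
Step 2: prey: 35+14-11=38; pred: 16+11-6=21
Step 3: prey: 38+15-15=38; pred: 21+15-8=28
Step 4: prey: 38+15-21=32; pred: 28+21-11=38
Step 5: prey: 32+12-24=20; pred: 38+24-15=47
Step 6: prey: 20+8-18=10; pred: 47+18-18=47
Step 7: prey: 10+4-9=5; pred: 47+9-18=38
Step 8: prey: 5+2-3=4; pred: 38+3-15=26
Step 9: prey: 4+1-2=3; pred: 26+2-10=18
Step 10: prey: 3+1-1=3; pred: 18+1-7=12
Step 11: prey: 3+1-0=4; pred: 12+0-4=8
Step 12: prey: 4+1-0=5; pred: 8+0-3=5
Step 13: prey: 5+2-0=7; pred: 5+0-2=3
Step 14: prey: 7+2-0=9; pred: 3+0-1=2
Step 15: prey: 9+3-0=12; pred: 2+0-0=2
No extinction within 15 steps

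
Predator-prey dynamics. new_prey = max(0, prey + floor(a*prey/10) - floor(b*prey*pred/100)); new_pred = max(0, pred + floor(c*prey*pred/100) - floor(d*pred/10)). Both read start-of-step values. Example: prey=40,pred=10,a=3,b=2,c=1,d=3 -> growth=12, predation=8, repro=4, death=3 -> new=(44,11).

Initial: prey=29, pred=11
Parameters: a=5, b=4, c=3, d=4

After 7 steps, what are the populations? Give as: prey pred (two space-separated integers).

Answer: 1 9

Derivation:
Step 1: prey: 29+14-12=31; pred: 11+9-4=16
Step 2: prey: 31+15-19=27; pred: 16+14-6=24
Step 3: prey: 27+13-25=15; pred: 24+19-9=34
Step 4: prey: 15+7-20=2; pred: 34+15-13=36
Step 5: prey: 2+1-2=1; pred: 36+2-14=24
Step 6: prey: 1+0-0=1; pred: 24+0-9=15
Step 7: prey: 1+0-0=1; pred: 15+0-6=9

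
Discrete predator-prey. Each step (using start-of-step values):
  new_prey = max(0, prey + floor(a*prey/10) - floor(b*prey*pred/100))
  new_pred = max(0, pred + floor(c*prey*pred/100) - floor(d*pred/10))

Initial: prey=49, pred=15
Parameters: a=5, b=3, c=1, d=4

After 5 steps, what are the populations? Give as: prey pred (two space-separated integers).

Answer: 38 23

Derivation:
Step 1: prey: 49+24-22=51; pred: 15+7-6=16
Step 2: prey: 51+25-24=52; pred: 16+8-6=18
Step 3: prey: 52+26-28=50; pred: 18+9-7=20
Step 4: prey: 50+25-30=45; pred: 20+10-8=22
Step 5: prey: 45+22-29=38; pred: 22+9-8=23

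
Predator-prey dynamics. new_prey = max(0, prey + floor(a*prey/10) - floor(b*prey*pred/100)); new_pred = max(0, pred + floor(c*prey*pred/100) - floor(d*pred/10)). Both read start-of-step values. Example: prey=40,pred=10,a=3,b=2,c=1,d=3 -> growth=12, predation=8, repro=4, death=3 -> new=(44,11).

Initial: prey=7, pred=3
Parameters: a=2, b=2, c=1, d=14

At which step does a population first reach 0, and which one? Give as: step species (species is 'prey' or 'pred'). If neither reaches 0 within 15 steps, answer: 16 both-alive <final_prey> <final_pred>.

Answer: 1 pred

Derivation:
Step 1: prey: 7+1-0=8; pred: 3+0-4=0
First extinction: pred at step 1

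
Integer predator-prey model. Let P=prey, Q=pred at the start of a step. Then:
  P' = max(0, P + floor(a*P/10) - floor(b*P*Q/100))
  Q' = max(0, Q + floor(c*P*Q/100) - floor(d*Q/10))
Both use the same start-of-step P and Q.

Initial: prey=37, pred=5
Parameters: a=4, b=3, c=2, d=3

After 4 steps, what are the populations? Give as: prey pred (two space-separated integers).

Answer: 47 37

Derivation:
Step 1: prey: 37+14-5=46; pred: 5+3-1=7
Step 2: prey: 46+18-9=55; pred: 7+6-2=11
Step 3: prey: 55+22-18=59; pred: 11+12-3=20
Step 4: prey: 59+23-35=47; pred: 20+23-6=37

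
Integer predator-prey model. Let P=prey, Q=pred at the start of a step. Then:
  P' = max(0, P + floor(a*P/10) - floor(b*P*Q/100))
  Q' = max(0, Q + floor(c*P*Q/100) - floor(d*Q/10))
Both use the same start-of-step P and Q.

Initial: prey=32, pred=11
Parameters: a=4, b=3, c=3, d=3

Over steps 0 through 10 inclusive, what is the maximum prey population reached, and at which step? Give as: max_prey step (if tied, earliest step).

Step 1: prey: 32+12-10=34; pred: 11+10-3=18
Step 2: prey: 34+13-18=29; pred: 18+18-5=31
Step 3: prey: 29+11-26=14; pred: 31+26-9=48
Step 4: prey: 14+5-20=0; pred: 48+20-14=54
Step 5: prey: 0+0-0=0; pred: 54+0-16=38
Step 6: prey: 0+0-0=0; pred: 38+0-11=27
Step 7: prey: 0+0-0=0; pred: 27+0-8=19
Step 8: prey: 0+0-0=0; pred: 19+0-5=14
Step 9: prey: 0+0-0=0; pred: 14+0-4=10
Step 10: prey: 0+0-0=0; pred: 10+0-3=7
Max prey = 34 at step 1

Answer: 34 1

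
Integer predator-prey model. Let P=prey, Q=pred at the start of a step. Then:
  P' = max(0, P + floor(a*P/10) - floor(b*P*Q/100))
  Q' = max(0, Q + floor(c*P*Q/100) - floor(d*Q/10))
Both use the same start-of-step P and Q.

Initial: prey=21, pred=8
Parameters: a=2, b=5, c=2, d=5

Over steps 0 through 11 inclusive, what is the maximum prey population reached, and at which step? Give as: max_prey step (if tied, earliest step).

Answer: 31 11

Derivation:
Step 1: prey: 21+4-8=17; pred: 8+3-4=7
Step 2: prey: 17+3-5=15; pred: 7+2-3=6
Step 3: prey: 15+3-4=14; pred: 6+1-3=4
Step 4: prey: 14+2-2=14; pred: 4+1-2=3
Step 5: prey: 14+2-2=14; pred: 3+0-1=2
Step 6: prey: 14+2-1=15; pred: 2+0-1=1
Step 7: prey: 15+3-0=18; pred: 1+0-0=1
Step 8: prey: 18+3-0=21; pred: 1+0-0=1
Step 9: prey: 21+4-1=24; pred: 1+0-0=1
Step 10: prey: 24+4-1=27; pred: 1+0-0=1
Step 11: prey: 27+5-1=31; pred: 1+0-0=1
Max prey = 31 at step 11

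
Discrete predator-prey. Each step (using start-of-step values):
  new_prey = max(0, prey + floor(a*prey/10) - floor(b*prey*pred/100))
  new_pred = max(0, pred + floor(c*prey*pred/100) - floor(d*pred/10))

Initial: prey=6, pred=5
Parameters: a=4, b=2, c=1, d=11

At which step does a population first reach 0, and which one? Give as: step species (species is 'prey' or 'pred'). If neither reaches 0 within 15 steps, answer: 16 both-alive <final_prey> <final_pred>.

Step 1: prey: 6+2-0=8; pred: 5+0-5=0
First extinction: pred at step 1

Answer: 1 pred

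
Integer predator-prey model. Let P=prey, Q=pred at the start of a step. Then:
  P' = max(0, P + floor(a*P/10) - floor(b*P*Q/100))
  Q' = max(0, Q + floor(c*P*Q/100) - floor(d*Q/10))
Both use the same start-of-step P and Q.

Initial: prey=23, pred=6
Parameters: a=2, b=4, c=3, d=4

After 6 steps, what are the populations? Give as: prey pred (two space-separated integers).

Step 1: prey: 23+4-5=22; pred: 6+4-2=8
Step 2: prey: 22+4-7=19; pred: 8+5-3=10
Step 3: prey: 19+3-7=15; pred: 10+5-4=11
Step 4: prey: 15+3-6=12; pred: 11+4-4=11
Step 5: prey: 12+2-5=9; pred: 11+3-4=10
Step 6: prey: 9+1-3=7; pred: 10+2-4=8

Answer: 7 8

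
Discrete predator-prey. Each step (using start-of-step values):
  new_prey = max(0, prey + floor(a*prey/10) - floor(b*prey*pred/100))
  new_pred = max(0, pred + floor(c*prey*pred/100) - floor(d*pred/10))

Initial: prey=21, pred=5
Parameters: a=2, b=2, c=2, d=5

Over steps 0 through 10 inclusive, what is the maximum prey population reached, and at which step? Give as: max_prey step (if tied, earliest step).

Answer: 39 8

Derivation:
Step 1: prey: 21+4-2=23; pred: 5+2-2=5
Step 2: prey: 23+4-2=25; pred: 5+2-2=5
Step 3: prey: 25+5-2=28; pred: 5+2-2=5
Step 4: prey: 28+5-2=31; pred: 5+2-2=5
Step 5: prey: 31+6-3=34; pred: 5+3-2=6
Step 6: prey: 34+6-4=36; pred: 6+4-3=7
Step 7: prey: 36+7-5=38; pred: 7+5-3=9
Step 8: prey: 38+7-6=39; pred: 9+6-4=11
Step 9: prey: 39+7-8=38; pred: 11+8-5=14
Step 10: prey: 38+7-10=35; pred: 14+10-7=17
Max prey = 39 at step 8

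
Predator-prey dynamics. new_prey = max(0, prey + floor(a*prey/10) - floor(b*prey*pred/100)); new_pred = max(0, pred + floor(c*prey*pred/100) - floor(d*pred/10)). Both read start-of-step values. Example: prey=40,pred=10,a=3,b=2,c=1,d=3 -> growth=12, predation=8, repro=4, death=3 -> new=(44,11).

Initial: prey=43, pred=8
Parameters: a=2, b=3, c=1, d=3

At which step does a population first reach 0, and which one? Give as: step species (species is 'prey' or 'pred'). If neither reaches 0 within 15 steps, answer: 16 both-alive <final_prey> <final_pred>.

Step 1: prey: 43+8-10=41; pred: 8+3-2=9
Step 2: prey: 41+8-11=38; pred: 9+3-2=10
Step 3: prey: 38+7-11=34; pred: 10+3-3=10
Step 4: prey: 34+6-10=30; pred: 10+3-3=10
Step 5: prey: 30+6-9=27; pred: 10+3-3=10
Step 6: prey: 27+5-8=24; pred: 10+2-3=9
Step 7: prey: 24+4-6=22; pred: 9+2-2=9
Step 8: prey: 22+4-5=21; pred: 9+1-2=8
Step 9: prey: 21+4-5=20; pred: 8+1-2=7
Step 10: prey: 20+4-4=20; pred: 7+1-2=6
Step 11: prey: 20+4-3=21; pred: 6+1-1=6
Step 12: prey: 21+4-3=22; pred: 6+1-1=6
Step 13: prey: 22+4-3=23; pred: 6+1-1=6
Step 14: prey: 23+4-4=23; pred: 6+1-1=6
Steps 15-15: state stable at prey=23, pred=6 (no change)
No extinction within 15 steps

Answer: 16 both-alive 23 6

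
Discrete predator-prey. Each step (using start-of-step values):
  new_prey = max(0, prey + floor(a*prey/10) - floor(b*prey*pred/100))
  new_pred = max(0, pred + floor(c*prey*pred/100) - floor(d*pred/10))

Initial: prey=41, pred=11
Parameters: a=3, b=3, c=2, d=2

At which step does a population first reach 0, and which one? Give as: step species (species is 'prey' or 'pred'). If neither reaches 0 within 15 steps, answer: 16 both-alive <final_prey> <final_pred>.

Answer: 5 prey

Derivation:
Step 1: prey: 41+12-13=40; pred: 11+9-2=18
Step 2: prey: 40+12-21=31; pred: 18+14-3=29
Step 3: prey: 31+9-26=14; pred: 29+17-5=41
Step 4: prey: 14+4-17=1; pred: 41+11-8=44
Step 5: prey: 1+0-1=0; pred: 44+0-8=36
First extinction: prey at step 5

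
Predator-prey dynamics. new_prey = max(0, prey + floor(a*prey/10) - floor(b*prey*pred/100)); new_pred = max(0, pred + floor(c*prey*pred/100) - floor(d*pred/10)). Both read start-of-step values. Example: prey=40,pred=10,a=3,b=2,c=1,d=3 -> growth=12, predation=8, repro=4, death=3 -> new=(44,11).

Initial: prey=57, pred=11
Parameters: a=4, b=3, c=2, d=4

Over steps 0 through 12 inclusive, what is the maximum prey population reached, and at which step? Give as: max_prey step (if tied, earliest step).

Answer: 61 1

Derivation:
Step 1: prey: 57+22-18=61; pred: 11+12-4=19
Step 2: prey: 61+24-34=51; pred: 19+23-7=35
Step 3: prey: 51+20-53=18; pred: 35+35-14=56
Step 4: prey: 18+7-30=0; pred: 56+20-22=54
Step 5: prey: 0+0-0=0; pred: 54+0-21=33
Step 6: prey: 0+0-0=0; pred: 33+0-13=20
Step 7: prey: 0+0-0=0; pred: 20+0-8=12
Step 8: prey: 0+0-0=0; pred: 12+0-4=8
Step 9: prey: 0+0-0=0; pred: 8+0-3=5
Step 10: prey: 0+0-0=0; pred: 5+0-2=3
Step 11: prey: 0+0-0=0; pred: 3+0-1=2
Step 12: prey: 0+0-0=0; pred: 2+0-0=2
Max prey = 61 at step 1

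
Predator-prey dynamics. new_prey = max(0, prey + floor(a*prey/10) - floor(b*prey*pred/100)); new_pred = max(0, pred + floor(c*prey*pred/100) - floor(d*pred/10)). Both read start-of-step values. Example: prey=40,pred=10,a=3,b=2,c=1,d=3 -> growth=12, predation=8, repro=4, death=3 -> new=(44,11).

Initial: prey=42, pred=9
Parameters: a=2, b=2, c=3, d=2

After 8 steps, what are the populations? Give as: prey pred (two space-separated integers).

Step 1: prey: 42+8-7=43; pred: 9+11-1=19
Step 2: prey: 43+8-16=35; pred: 19+24-3=40
Step 3: prey: 35+7-28=14; pred: 40+42-8=74
Step 4: prey: 14+2-20=0; pred: 74+31-14=91
Step 5: prey: 0+0-0=0; pred: 91+0-18=73
Step 6: prey: 0+0-0=0; pred: 73+0-14=59
Step 7: prey: 0+0-0=0; pred: 59+0-11=48
Step 8: prey: 0+0-0=0; pred: 48+0-9=39

Answer: 0 39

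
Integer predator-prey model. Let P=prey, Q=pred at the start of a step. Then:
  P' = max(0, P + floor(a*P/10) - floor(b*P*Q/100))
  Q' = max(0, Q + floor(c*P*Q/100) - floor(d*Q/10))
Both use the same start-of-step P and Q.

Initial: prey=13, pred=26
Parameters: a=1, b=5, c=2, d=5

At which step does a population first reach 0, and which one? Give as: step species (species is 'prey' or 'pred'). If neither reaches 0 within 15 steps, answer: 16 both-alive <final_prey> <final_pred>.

Answer: 1 prey

Derivation:
Step 1: prey: 13+1-16=0; pred: 26+6-13=19
First extinction: prey at step 1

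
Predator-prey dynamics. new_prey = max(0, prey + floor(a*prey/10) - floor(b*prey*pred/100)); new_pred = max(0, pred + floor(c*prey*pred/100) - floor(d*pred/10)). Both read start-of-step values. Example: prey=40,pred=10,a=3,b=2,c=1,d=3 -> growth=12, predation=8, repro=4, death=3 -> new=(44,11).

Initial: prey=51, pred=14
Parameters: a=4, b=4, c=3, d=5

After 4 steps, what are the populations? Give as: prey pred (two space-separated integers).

Answer: 0 22

Derivation:
Step 1: prey: 51+20-28=43; pred: 14+21-7=28
Step 2: prey: 43+17-48=12; pred: 28+36-14=50
Step 3: prey: 12+4-24=0; pred: 50+18-25=43
Step 4: prey: 0+0-0=0; pred: 43+0-21=22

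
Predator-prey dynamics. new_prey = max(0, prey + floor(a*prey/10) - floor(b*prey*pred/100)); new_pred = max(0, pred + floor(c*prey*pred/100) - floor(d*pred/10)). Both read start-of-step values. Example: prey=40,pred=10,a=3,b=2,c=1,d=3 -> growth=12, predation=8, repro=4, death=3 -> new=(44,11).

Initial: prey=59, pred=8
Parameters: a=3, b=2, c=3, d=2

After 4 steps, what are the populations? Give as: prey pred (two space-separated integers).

Answer: 0 153

Derivation:
Step 1: prey: 59+17-9=67; pred: 8+14-1=21
Step 2: prey: 67+20-28=59; pred: 21+42-4=59
Step 3: prey: 59+17-69=7; pred: 59+104-11=152
Step 4: prey: 7+2-21=0; pred: 152+31-30=153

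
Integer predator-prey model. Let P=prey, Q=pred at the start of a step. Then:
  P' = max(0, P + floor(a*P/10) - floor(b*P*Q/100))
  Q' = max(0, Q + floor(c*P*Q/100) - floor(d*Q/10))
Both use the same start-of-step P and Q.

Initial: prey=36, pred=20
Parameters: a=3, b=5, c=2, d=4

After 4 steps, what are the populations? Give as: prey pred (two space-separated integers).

Step 1: prey: 36+10-36=10; pred: 20+14-8=26
Step 2: prey: 10+3-13=0; pred: 26+5-10=21
Step 3: prey: 0+0-0=0; pred: 21+0-8=13
Step 4: prey: 0+0-0=0; pred: 13+0-5=8

Answer: 0 8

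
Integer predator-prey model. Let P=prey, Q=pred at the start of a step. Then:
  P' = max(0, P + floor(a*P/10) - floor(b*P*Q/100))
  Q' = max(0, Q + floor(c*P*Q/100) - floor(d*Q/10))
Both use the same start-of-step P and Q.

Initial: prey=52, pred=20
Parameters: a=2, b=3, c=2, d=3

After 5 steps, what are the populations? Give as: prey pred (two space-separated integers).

Step 1: prey: 52+10-31=31; pred: 20+20-6=34
Step 2: prey: 31+6-31=6; pred: 34+21-10=45
Step 3: prey: 6+1-8=0; pred: 45+5-13=37
Step 4: prey: 0+0-0=0; pred: 37+0-11=26
Step 5: prey: 0+0-0=0; pred: 26+0-7=19

Answer: 0 19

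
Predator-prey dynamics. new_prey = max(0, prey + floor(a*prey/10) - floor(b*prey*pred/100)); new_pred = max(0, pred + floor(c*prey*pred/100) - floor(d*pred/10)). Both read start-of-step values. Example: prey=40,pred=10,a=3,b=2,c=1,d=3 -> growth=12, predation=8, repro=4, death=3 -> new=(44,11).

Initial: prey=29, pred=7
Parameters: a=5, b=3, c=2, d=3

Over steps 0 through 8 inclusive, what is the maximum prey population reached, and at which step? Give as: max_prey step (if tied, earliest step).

Step 1: prey: 29+14-6=37; pred: 7+4-2=9
Step 2: prey: 37+18-9=46; pred: 9+6-2=13
Step 3: prey: 46+23-17=52; pred: 13+11-3=21
Step 4: prey: 52+26-32=46; pred: 21+21-6=36
Step 5: prey: 46+23-49=20; pred: 36+33-10=59
Step 6: prey: 20+10-35=0; pred: 59+23-17=65
Step 7: prey: 0+0-0=0; pred: 65+0-19=46
Step 8: prey: 0+0-0=0; pred: 46+0-13=33
Max prey = 52 at step 3

Answer: 52 3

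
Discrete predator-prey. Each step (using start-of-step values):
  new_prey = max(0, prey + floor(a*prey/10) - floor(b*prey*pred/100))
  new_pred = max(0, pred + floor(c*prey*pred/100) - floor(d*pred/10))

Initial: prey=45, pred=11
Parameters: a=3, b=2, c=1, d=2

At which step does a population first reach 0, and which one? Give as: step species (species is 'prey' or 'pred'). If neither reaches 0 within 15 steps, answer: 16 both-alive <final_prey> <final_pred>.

Step 1: prey: 45+13-9=49; pred: 11+4-2=13
Step 2: prey: 49+14-12=51; pred: 13+6-2=17
Step 3: prey: 51+15-17=49; pred: 17+8-3=22
Step 4: prey: 49+14-21=42; pred: 22+10-4=28
Step 5: prey: 42+12-23=31; pred: 28+11-5=34
Step 6: prey: 31+9-21=19; pred: 34+10-6=38
Step 7: prey: 19+5-14=10; pred: 38+7-7=38
Step 8: prey: 10+3-7=6; pred: 38+3-7=34
Step 9: prey: 6+1-4=3; pred: 34+2-6=30
Step 10: prey: 3+0-1=2; pred: 30+0-6=24
Step 11: prey: 2+0-0=2; pred: 24+0-4=20
Step 12: prey: 2+0-0=2; pred: 20+0-4=16
Step 13: prey: 2+0-0=2; pred: 16+0-3=13
Step 14: prey: 2+0-0=2; pred: 13+0-2=11
Step 15: prey: 2+0-0=2; pred: 11+0-2=9
No extinction within 15 steps

Answer: 16 both-alive 2 9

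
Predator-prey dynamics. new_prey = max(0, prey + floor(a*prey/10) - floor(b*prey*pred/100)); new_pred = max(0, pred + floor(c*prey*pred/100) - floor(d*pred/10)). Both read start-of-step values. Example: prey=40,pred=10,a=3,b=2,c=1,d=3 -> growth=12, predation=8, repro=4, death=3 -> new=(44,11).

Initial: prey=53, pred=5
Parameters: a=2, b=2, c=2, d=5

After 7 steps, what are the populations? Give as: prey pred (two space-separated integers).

Answer: 2 26

Derivation:
Step 1: prey: 53+10-5=58; pred: 5+5-2=8
Step 2: prey: 58+11-9=60; pred: 8+9-4=13
Step 3: prey: 60+12-15=57; pred: 13+15-6=22
Step 4: prey: 57+11-25=43; pred: 22+25-11=36
Step 5: prey: 43+8-30=21; pred: 36+30-18=48
Step 6: prey: 21+4-20=5; pred: 48+20-24=44
Step 7: prey: 5+1-4=2; pred: 44+4-22=26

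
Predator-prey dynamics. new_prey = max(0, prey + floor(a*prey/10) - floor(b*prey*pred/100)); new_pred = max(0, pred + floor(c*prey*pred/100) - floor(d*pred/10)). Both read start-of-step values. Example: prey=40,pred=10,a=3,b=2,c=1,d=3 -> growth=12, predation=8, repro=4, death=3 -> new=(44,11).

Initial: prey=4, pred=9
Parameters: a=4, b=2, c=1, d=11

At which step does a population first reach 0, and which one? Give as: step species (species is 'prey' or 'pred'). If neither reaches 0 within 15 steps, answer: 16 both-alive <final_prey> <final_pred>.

Step 1: prey: 4+1-0=5; pred: 9+0-9=0
First extinction: pred at step 1

Answer: 1 pred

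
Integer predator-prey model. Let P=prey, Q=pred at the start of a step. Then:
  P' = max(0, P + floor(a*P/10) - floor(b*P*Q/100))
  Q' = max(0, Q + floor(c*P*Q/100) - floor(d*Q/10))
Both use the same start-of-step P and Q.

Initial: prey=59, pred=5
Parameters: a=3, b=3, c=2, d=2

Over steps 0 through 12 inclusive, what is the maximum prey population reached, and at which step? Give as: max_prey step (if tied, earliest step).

Step 1: prey: 59+17-8=68; pred: 5+5-1=9
Step 2: prey: 68+20-18=70; pred: 9+12-1=20
Step 3: prey: 70+21-42=49; pred: 20+28-4=44
Step 4: prey: 49+14-64=0; pred: 44+43-8=79
Step 5: prey: 0+0-0=0; pred: 79+0-15=64
Step 6: prey: 0+0-0=0; pred: 64+0-12=52
Step 7: prey: 0+0-0=0; pred: 52+0-10=42
Step 8: prey: 0+0-0=0; pred: 42+0-8=34
Step 9: prey: 0+0-0=0; pred: 34+0-6=28
Step 10: prey: 0+0-0=0; pred: 28+0-5=23
Step 11: prey: 0+0-0=0; pred: 23+0-4=19
Step 12: prey: 0+0-0=0; pred: 19+0-3=16
Max prey = 70 at step 2

Answer: 70 2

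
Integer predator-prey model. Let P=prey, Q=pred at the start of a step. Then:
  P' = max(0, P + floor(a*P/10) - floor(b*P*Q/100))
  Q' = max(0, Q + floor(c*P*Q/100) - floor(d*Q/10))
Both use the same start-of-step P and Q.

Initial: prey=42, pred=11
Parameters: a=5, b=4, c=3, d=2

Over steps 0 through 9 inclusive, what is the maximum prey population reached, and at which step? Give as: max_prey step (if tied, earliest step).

Step 1: prey: 42+21-18=45; pred: 11+13-2=22
Step 2: prey: 45+22-39=28; pred: 22+29-4=47
Step 3: prey: 28+14-52=0; pred: 47+39-9=77
Step 4: prey: 0+0-0=0; pred: 77+0-15=62
Step 5: prey: 0+0-0=0; pred: 62+0-12=50
Step 6: prey: 0+0-0=0; pred: 50+0-10=40
Step 7: prey: 0+0-0=0; pred: 40+0-8=32
Step 8: prey: 0+0-0=0; pred: 32+0-6=26
Step 9: prey: 0+0-0=0; pred: 26+0-5=21
Max prey = 45 at step 1

Answer: 45 1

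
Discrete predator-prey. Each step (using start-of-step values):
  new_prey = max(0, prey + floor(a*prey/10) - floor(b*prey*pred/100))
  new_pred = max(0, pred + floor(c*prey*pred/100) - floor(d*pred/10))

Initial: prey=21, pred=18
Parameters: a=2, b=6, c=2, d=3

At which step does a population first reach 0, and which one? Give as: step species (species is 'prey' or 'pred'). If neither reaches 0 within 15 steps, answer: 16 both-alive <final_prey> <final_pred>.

Step 1: prey: 21+4-22=3; pred: 18+7-5=20
Step 2: prey: 3+0-3=0; pred: 20+1-6=15
First extinction: prey at step 2

Answer: 2 prey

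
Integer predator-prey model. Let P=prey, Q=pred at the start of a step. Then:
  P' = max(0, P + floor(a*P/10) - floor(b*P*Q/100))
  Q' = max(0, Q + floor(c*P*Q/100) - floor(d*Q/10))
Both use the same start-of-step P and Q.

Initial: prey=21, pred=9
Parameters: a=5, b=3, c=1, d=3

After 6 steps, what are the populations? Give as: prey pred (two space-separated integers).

Answer: 76 15

Derivation:
Step 1: prey: 21+10-5=26; pred: 9+1-2=8
Step 2: prey: 26+13-6=33; pred: 8+2-2=8
Step 3: prey: 33+16-7=42; pred: 8+2-2=8
Step 4: prey: 42+21-10=53; pred: 8+3-2=9
Step 5: prey: 53+26-14=65; pred: 9+4-2=11
Step 6: prey: 65+32-21=76; pred: 11+7-3=15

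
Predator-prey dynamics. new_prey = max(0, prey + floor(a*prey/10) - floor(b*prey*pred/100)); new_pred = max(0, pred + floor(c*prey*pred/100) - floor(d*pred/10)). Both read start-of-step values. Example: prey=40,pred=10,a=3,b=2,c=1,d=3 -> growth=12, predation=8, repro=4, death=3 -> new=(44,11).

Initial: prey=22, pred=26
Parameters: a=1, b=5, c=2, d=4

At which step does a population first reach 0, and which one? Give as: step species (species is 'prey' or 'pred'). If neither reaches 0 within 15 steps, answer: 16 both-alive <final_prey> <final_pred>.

Step 1: prey: 22+2-28=0; pred: 26+11-10=27
First extinction: prey at step 1

Answer: 1 prey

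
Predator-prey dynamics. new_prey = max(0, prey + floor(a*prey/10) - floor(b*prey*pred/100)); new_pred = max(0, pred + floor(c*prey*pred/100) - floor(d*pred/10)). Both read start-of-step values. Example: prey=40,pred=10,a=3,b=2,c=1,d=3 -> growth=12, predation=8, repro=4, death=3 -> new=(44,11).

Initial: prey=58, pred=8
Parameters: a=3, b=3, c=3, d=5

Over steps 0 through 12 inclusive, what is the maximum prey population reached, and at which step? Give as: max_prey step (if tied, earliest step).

Answer: 62 1

Derivation:
Step 1: prey: 58+17-13=62; pred: 8+13-4=17
Step 2: prey: 62+18-31=49; pred: 17+31-8=40
Step 3: prey: 49+14-58=5; pred: 40+58-20=78
Step 4: prey: 5+1-11=0; pred: 78+11-39=50
Step 5: prey: 0+0-0=0; pred: 50+0-25=25
Step 6: prey: 0+0-0=0; pred: 25+0-12=13
Step 7: prey: 0+0-0=0; pred: 13+0-6=7
Step 8: prey: 0+0-0=0; pred: 7+0-3=4
Step 9: prey: 0+0-0=0; pred: 4+0-2=2
Step 10: prey: 0+0-0=0; pred: 2+0-1=1
Step 11: prey: 0+0-0=0; pred: 1+0-0=1
Step 12: prey: 0+0-0=0; pred: 1+0-0=1
Max prey = 62 at step 1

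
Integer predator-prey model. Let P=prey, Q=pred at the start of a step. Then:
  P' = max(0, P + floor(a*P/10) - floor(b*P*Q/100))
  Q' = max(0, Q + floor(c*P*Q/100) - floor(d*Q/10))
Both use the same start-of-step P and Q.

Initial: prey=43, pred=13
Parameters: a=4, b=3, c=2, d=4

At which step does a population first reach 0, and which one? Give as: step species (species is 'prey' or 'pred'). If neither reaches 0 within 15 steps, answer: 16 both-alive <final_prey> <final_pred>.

Step 1: prey: 43+17-16=44; pred: 13+11-5=19
Step 2: prey: 44+17-25=36; pred: 19+16-7=28
Step 3: prey: 36+14-30=20; pred: 28+20-11=37
Step 4: prey: 20+8-22=6; pred: 37+14-14=37
Step 5: prey: 6+2-6=2; pred: 37+4-14=27
Step 6: prey: 2+0-1=1; pred: 27+1-10=18
Step 7: prey: 1+0-0=1; pred: 18+0-7=11
Step 8: prey: 1+0-0=1; pred: 11+0-4=7
Step 9: prey: 1+0-0=1; pred: 7+0-2=5
Step 10: prey: 1+0-0=1; pred: 5+0-2=3
Step 11: prey: 1+0-0=1; pred: 3+0-1=2
Step 12: prey: 1+0-0=1; pred: 2+0-0=2
Steps 13-15: state stable at prey=1, pred=2 (no change)
No extinction within 15 steps

Answer: 16 both-alive 1 2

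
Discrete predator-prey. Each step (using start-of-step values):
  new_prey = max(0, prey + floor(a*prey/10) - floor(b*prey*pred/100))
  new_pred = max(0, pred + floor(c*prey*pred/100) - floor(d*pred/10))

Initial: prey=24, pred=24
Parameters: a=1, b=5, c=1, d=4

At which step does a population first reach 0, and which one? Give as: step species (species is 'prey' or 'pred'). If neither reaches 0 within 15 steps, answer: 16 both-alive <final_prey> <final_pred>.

Step 1: prey: 24+2-28=0; pred: 24+5-9=20
First extinction: prey at step 1

Answer: 1 prey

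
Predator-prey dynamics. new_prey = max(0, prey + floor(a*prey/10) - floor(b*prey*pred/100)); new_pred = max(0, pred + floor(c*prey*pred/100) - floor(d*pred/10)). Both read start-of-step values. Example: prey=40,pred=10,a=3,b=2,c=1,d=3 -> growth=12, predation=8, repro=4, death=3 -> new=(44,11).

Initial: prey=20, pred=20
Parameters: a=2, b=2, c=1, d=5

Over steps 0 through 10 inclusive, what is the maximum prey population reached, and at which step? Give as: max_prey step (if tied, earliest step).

Answer: 46 10

Derivation:
Step 1: prey: 20+4-8=16; pred: 20+4-10=14
Step 2: prey: 16+3-4=15; pred: 14+2-7=9
Step 3: prey: 15+3-2=16; pred: 9+1-4=6
Step 4: prey: 16+3-1=18; pred: 6+0-3=3
Step 5: prey: 18+3-1=20; pred: 3+0-1=2
Step 6: prey: 20+4-0=24; pred: 2+0-1=1
Step 7: prey: 24+4-0=28; pred: 1+0-0=1
Step 8: prey: 28+5-0=33; pred: 1+0-0=1
Step 9: prey: 33+6-0=39; pred: 1+0-0=1
Step 10: prey: 39+7-0=46; pred: 1+0-0=1
Max prey = 46 at step 10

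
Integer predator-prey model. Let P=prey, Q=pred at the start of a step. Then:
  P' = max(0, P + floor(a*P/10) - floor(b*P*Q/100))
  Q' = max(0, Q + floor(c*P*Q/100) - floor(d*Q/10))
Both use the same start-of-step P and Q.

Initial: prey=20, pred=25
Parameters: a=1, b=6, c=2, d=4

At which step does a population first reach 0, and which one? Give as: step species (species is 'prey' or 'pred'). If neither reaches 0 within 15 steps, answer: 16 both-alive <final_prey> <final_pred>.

Step 1: prey: 20+2-30=0; pred: 25+10-10=25
First extinction: prey at step 1

Answer: 1 prey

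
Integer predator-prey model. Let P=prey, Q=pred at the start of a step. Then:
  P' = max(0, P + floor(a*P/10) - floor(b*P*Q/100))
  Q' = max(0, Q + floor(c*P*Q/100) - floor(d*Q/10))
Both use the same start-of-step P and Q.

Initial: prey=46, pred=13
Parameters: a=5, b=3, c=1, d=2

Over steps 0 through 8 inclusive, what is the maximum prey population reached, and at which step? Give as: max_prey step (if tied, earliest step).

Step 1: prey: 46+23-17=52; pred: 13+5-2=16
Step 2: prey: 52+26-24=54; pred: 16+8-3=21
Step 3: prey: 54+27-34=47; pred: 21+11-4=28
Step 4: prey: 47+23-39=31; pred: 28+13-5=36
Step 5: prey: 31+15-33=13; pred: 36+11-7=40
Step 6: prey: 13+6-15=4; pred: 40+5-8=37
Step 7: prey: 4+2-4=2; pred: 37+1-7=31
Step 8: prey: 2+1-1=2; pred: 31+0-6=25
Max prey = 54 at step 2

Answer: 54 2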